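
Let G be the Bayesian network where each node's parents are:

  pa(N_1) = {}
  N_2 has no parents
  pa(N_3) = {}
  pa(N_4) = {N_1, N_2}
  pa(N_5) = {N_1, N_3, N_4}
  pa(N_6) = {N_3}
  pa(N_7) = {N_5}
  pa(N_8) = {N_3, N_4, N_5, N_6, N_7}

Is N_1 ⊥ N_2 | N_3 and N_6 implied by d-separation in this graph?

Yes

Enumerating the 6 paths from N_1 to N_2 and testing each for blocking by {N_3, N_6}:
  1. N_1 → N_4 ← N_2 — N_4:collider[blocks] ⇒ blocked
  2. N_1 → N_5 → N_7 → N_8 ← N_4 ← N_2 — N_5:chain[open]; N_7:chain[open]; N_8:collider[blocks]; N_4:chain[open] ⇒ blocked
  3. N_1 → N_5 ← N_4 ← N_2 — N_5:collider[blocks]; N_4:chain[open] ⇒ blocked
  4. N_1 → N_5 ← N_3 → N_6 → N_8 ← N_4 ← N_2 — N_5:collider[blocks]; N_3:fork[blocks]; N_6:chain[blocks]; N_8:collider[blocks]; N_4:chain[open] ⇒ blocked
  5. N_1 → N_5 ← N_3 → N_8 ← N_4 ← N_2 — N_5:collider[blocks]; N_3:fork[blocks]; N_8:collider[blocks]; N_4:chain[open] ⇒ blocked
  6. N_1 → N_5 → N_8 ← N_4 ← N_2 — N_5:chain[open]; N_8:collider[blocks]; N_4:chain[open] ⇒ blocked
Every path is blocked, so N_1 and N_2 are d-separated given {N_3, N_6}.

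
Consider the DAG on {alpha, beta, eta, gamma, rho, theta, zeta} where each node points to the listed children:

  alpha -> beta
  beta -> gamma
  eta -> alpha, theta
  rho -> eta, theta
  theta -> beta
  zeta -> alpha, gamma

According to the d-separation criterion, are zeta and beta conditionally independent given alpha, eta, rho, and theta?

Yes

There are 4 undirected paths between zeta and beta; checking each against the conditioning set {alpha, eta, rho, theta}:
Path 1: zeta → gamma ← beta
  gamma is a collider here and neither gamma nor any of its descendants is conditioned on, so the collider stays closed — the path is blocked at gamma.
Path 2: zeta → alpha → beta
  alpha is a chain here and alpha is conditioned on, so the path is blocked at alpha.
Path 3: zeta → alpha ← eta → theta → beta
  eta is a fork here and eta is conditioned on, so the path is blocked at eta.
Path 4: zeta → alpha ← eta ← rho → theta → beta
  eta is a chain here and eta is conditioned on, so the path is blocked at eta.
Every path is blocked, so zeta and beta are d-separated given {alpha, eta, rho, theta}.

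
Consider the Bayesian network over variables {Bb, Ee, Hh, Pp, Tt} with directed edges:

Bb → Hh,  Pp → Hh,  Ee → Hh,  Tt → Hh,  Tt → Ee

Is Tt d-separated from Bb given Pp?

Yes

Enumerating the 2 paths from Tt to Bb and testing each for blocking by {Pp}:
Path 1: Tt → Hh ← Bb
  Hh is a collider here and neither Hh nor any of its descendants is conditioned on, so the collider stays closed — the path is blocked at Hh.
Path 2: Tt → Ee → Hh ← Bb
  Hh is a collider here and neither Hh nor any of its descendants is conditioned on, so the collider stays closed — the path is blocked at Hh.
Every path is blocked, so Tt and Bb are d-separated given {Pp}.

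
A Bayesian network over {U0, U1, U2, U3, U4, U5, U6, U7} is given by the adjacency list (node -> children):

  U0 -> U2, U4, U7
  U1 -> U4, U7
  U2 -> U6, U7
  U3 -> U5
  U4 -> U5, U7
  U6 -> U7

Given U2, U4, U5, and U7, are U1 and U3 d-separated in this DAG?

Yes

We examine all 5 paths between U1 and U3:
  1. U1 → U7 ← U0 → U4 → U5 ← U3 — U7:collider[open]; U0:fork[open]; U4:chain[blocks]; U5:collider[open] ⇒ blocked
  2. U1 → U7 ← U2 ← U0 → U4 → U5 ← U3 — U7:collider[open]; U2:chain[blocks]; U0:fork[open]; U4:chain[blocks]; U5:collider[open] ⇒ blocked
  3. U1 → U7 ← U6 ← U2 ← U0 → U4 → U5 ← U3 — U7:collider[open]; U6:chain[open]; U2:chain[blocks]; U0:fork[open]; U4:chain[blocks]; U5:collider[open] ⇒ blocked
  4. U1 → U7 ← U4 → U5 ← U3 — U7:collider[open]; U4:fork[blocks]; U5:collider[open] ⇒ blocked
  5. U1 → U4 → U5 ← U3 — U4:chain[blocks]; U5:collider[open] ⇒ blocked
Every path is blocked, so U1 and U3 are d-separated given {U2, U4, U5, U7}.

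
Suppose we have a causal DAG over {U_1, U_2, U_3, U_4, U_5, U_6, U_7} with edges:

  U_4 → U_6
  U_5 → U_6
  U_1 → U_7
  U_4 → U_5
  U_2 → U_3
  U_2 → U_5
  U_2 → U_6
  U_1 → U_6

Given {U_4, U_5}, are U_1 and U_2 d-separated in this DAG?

Yes — U_1 and U_2 are d-separated given {U_4, U_5}.

We examine all 3 paths between U_1 and U_2:
Path 1: U_1 → U_6 ← U_4 → U_5 ← U_2
  U_6 is a collider here and neither U_6 nor any of its descendants is conditioned on, so the collider stays closed — the path is blocked at U_6.
Path 2: U_1 → U_6 ← U_2
  U_6 is a collider here and neither U_6 nor any of its descendants is conditioned on, so the collider stays closed — the path is blocked at U_6.
Path 3: U_1 → U_6 ← U_5 ← U_2
  U_6 is a collider here and neither U_6 nor any of its descendants is conditioned on, so the collider stays closed — the path is blocked at U_6.
Since every path is blocked, d-separation holds.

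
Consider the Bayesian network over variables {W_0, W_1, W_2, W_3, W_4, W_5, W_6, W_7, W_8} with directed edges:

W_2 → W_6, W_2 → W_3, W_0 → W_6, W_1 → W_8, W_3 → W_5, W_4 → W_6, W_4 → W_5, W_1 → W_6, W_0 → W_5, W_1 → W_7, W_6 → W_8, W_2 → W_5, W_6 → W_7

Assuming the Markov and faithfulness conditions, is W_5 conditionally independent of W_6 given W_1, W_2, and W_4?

No — W_5 and W_6 are not d-separated given {W_1, W_2, W_4}.

There are 4 undirected paths between W_5 and W_6; checking each against the conditioning set {W_1, W_2, W_4}:
Path 1: W_5 ← W_2 → W_6
  W_2 is a fork here and W_2 is conditioned on, so the path is blocked at W_2.
Path 2: W_5 ← W_4 → W_6
  W_4 is a fork here and W_4 is conditioned on, so the path is blocked at W_4.
Path 3: W_5 ← W_0 → W_6
  W_0 is a fork and W_0 is not conditioned on — no node blocks this path, so it is active.
Path 4: W_5 ← W_3 ← W_2 → W_6
  W_2 is a fork here and W_2 is conditioned on, so the path is blocked at W_2.
Since the path W_5 ← W_0 → W_6 is active, W_5 and W_6 are not d-separated given {W_1, W_2, W_4}.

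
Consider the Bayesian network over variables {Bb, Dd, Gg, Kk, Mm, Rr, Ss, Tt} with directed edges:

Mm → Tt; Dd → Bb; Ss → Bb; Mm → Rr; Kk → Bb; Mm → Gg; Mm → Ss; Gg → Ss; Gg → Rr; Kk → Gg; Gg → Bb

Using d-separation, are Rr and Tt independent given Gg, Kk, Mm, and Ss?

5 paths connect Rr and Tt; each must be blocked for d-separation to hold:
  1. Rr ← Mm → Tt — Mm:fork[blocks] ⇒ blocked
  2. Rr ← Gg ← Mm → Tt — Gg:chain[blocks]; Mm:fork[blocks] ⇒ blocked
  3. Rr ← Gg ← Kk → Bb ← Ss ← Mm → Tt — Gg:chain[blocks]; Kk:fork[blocks]; Bb:collider[blocks]; Ss:chain[blocks]; Mm:fork[blocks] ⇒ blocked
  4. Rr ← Gg → Bb ← Ss ← Mm → Tt — Gg:fork[blocks]; Bb:collider[blocks]; Ss:chain[blocks]; Mm:fork[blocks] ⇒ blocked
  5. Rr ← Gg → Ss ← Mm → Tt — Gg:fork[blocks]; Ss:collider[open]; Mm:fork[blocks] ⇒ blocked
All paths are blocked; Rr ⊥ Tt | {Gg, Kk, Mm, Ss} holds.

Yes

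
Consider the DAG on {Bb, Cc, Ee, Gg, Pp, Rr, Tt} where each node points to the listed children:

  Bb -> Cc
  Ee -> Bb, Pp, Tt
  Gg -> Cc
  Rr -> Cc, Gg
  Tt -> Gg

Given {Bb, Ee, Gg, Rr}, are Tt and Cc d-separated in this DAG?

We examine all 3 paths between Tt and Cc:
Path 1: Tt ← Ee → Bb → Cc
  Ee is a fork here and Ee is conditioned on, so the path is blocked at Ee.
Path 2: Tt → Gg → Cc
  Gg is a chain here and Gg is conditioned on, so the path is blocked at Gg.
Path 3: Tt → Gg ← Rr → Cc
  Rr is a fork here and Rr is conditioned on, so the path is blocked at Rr.
All paths are blocked; Tt ⊥ Cc | {Bb, Ee, Gg, Rr} holds.

Yes — Tt and Cc are d-separated given {Bb, Ee, Gg, Rr}.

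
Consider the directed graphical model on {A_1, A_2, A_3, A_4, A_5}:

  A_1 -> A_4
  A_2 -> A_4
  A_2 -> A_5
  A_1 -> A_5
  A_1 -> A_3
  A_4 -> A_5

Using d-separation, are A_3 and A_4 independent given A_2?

We examine all 3 paths between A_3 and A_4:
  1. A_3 ← A_1 → A_5 ← A_2 → A_4 — A_1:fork[open]; A_5:collider[blocks]; A_2:fork[blocks] ⇒ blocked
  2. A_3 ← A_1 → A_5 ← A_4 — A_1:fork[open]; A_5:collider[blocks] ⇒ blocked
  3. A_3 ← A_1 → A_4 — A_1:fork[open] ⇒ active
Because an active path exists, A_3 and A_4 are not d-separated.

No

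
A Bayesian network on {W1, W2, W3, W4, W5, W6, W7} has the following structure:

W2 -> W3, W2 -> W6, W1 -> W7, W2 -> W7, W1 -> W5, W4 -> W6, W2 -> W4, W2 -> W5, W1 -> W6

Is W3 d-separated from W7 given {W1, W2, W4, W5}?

There are 4 undirected paths between W3 and W7; checking each against the conditioning set {W1, W2, W4, W5}:
Path 1: W3 ← W2 → W4 → W6 ← W1 → W7
  W2 is a fork here and W2 is conditioned on, so the path is blocked at W2.
Path 2: W3 ← W2 → W6 ← W1 → W7
  W2 is a fork here and W2 is conditioned on, so the path is blocked at W2.
Path 3: W3 ← W2 → W7
  W2 is a fork here and W2 is conditioned on, so the path is blocked at W2.
Path 4: W3 ← W2 → W5 ← W1 → W7
  W2 is a fork here and W2 is conditioned on, so the path is blocked at W2.
Since every path is blocked, d-separation holds.

Yes — W3 and W7 are d-separated given {W1, W2, W4, W5}.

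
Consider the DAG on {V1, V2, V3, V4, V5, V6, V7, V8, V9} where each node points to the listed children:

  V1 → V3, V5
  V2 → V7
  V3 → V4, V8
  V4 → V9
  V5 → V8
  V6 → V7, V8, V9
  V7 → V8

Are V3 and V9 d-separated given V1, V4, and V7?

We examine all 5 paths between V3 and V9:
Path 1: V3 → V4 → V9
  V4 is a chain here and V4 is conditioned on, so the path is blocked at V4.
Path 2: V3 → V8 ← V6 → V9
  V8 is a collider here and neither V8 nor any of its descendants is conditioned on, so the collider stays closed — the path is blocked at V8.
Path 3: V3 → V8 ← V7 ← V6 → V9
  V8 is a collider here and neither V8 nor any of its descendants is conditioned on, so the collider stays closed — the path is blocked at V8.
Path 4: V3 ← V1 → V5 → V8 ← V6 → V9
  V1 is a fork here and V1 is conditioned on, so the path is blocked at V1.
Path 5: V3 ← V1 → V5 → V8 ← V7 ← V6 → V9
  V1 is a fork here and V1 is conditioned on, so the path is blocked at V1.
Every path is blocked, so V3 and V9 are d-separated given {V1, V4, V7}.

Yes — V3 and V9 are d-separated given {V1, V4, V7}.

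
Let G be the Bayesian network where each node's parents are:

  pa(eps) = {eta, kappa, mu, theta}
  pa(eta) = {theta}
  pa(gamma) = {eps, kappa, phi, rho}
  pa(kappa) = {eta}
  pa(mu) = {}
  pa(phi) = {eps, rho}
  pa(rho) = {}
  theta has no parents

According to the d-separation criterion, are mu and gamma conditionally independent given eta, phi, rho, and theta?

No

We examine all 6 paths between mu and gamma:
Path 1: mu → eps ← eta → kappa → gamma
  eta is a fork here and eta is conditioned on, so the path is blocked at eta.
Path 2: mu → eps → gamma
  eps is a chain and eps is not conditioned on — no node blocks this path, so it is active.
Path 3: mu → eps → phi → gamma
  phi is a chain here and phi is conditioned on, so the path is blocked at phi.
Path 4: mu → eps → phi ← rho → gamma
  rho is a fork here and rho is conditioned on, so the path is blocked at rho.
Path 5: mu → eps ← theta → eta → kappa → gamma
  theta is a fork here and theta is conditioned on, so the path is blocked at theta.
Path 6: mu → eps ← kappa → gamma
  eps is a collider and its descendant phi is conditioned on, which opens it; kappa is a fork and kappa is not conditioned on — no node blocks this path, so it is active.
Since the path mu → eps → gamma is active, mu and gamma are not d-separated given {eta, phi, rho, theta}.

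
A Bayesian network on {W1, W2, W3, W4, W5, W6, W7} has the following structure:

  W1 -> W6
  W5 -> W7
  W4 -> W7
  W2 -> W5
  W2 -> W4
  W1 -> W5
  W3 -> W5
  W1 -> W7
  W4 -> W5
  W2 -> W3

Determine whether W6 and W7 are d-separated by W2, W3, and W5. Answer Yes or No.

No — W6 and W7 are not d-separated given {W2, W3, W5}.

Enumerating the 5 paths from W6 to W7 and testing each for blocking by {W2, W3, W5}:
Path 1: W6 ← W1 → W5 ← W2 → W4 → W7
  W2 is a fork here and W2 is conditioned on, so the path is blocked at W2.
Path 2: W6 ← W1 → W5 → W7
  W5 is a chain here and W5 is conditioned on, so the path is blocked at W5.
Path 3: W6 ← W1 → W5 ← W4 → W7
  W1 is a fork and W1 is not conditioned on; W5 is a collider and W5 is conditioned on, which opens it; W4 is a fork and W4 is not conditioned on — no node blocks this path, so it is active.
Path 4: W6 ← W1 → W5 ← W3 ← W2 → W4 → W7
  W3 is a chain here and W3 is conditioned on, so the path is blocked at W3.
Path 5: W6 ← W1 → W7
  W1 is a fork and W1 is not conditioned on — no node blocks this path, so it is active.
At least one path is unblocked, so d-separation fails.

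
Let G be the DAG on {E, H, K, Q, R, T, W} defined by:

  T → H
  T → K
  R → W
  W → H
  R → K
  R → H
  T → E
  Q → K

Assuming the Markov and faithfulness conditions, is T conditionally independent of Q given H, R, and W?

There are 3 undirected paths between T and Q; checking each against the conditioning set {H, R, W}:
  1. T → H ← R → K ← Q — H:collider[open]; R:fork[blocks]; K:collider[blocks] ⇒ blocked
  2. T → H ← W ← R → K ← Q — H:collider[open]; W:chain[blocks]; R:fork[blocks]; K:collider[blocks] ⇒ blocked
  3. T → K ← Q — K:collider[blocks] ⇒ blocked
All paths are blocked; T ⊥ Q | {H, R, W} holds.

Yes — T and Q are d-separated given {H, R, W}.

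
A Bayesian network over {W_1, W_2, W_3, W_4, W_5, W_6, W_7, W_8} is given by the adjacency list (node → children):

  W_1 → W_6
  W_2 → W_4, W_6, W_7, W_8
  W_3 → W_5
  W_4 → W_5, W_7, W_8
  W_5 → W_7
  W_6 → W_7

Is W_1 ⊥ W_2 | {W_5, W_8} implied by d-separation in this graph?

6 paths connect W_1 and W_2; each must be blocked for d-separation to hold:
  1. W_1 → W_6 ← W_2 — W_6:collider[blocks] ⇒ blocked
  2. W_1 → W_6 → W_7 ← W_2 — W_6:chain[open]; W_7:collider[blocks] ⇒ blocked
  3. W_1 → W_6 → W_7 ← W_4 → W_8 ← W_2 — W_6:chain[open]; W_7:collider[blocks]; W_4:fork[open]; W_8:collider[open] ⇒ blocked
  4. W_1 → W_6 → W_7 ← W_4 ← W_2 — W_6:chain[open]; W_7:collider[blocks]; W_4:chain[open] ⇒ blocked
  5. W_1 → W_6 → W_7 ← W_5 ← W_4 → W_8 ← W_2 — W_6:chain[open]; W_7:collider[blocks]; W_5:chain[blocks]; W_4:fork[open]; W_8:collider[open] ⇒ blocked
  6. W_1 → W_6 → W_7 ← W_5 ← W_4 ← W_2 — W_6:chain[open]; W_7:collider[blocks]; W_5:chain[blocks]; W_4:chain[open] ⇒ blocked
Since every path is blocked, d-separation holds.

Yes — W_1 and W_2 are d-separated given {W_5, W_8}.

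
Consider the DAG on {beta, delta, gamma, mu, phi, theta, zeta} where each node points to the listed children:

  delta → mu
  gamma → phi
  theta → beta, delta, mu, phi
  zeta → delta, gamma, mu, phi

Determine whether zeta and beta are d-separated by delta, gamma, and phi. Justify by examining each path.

No

Enumerating the 6 paths from zeta to beta and testing each for blocking by {delta, gamma, phi}:
  1. zeta → delta → mu ← theta → beta — delta:chain[blocks]; mu:collider[blocks]; theta:fork[open] ⇒ blocked
  2. zeta → delta ← theta → beta — delta:collider[open]; theta:fork[open] ⇒ active
  3. zeta → mu ← delta ← theta → beta — mu:collider[blocks]; delta:chain[blocks]; theta:fork[open] ⇒ blocked
  4. zeta → mu ← theta → beta — mu:collider[blocks]; theta:fork[open] ⇒ blocked
  5. zeta → gamma → phi ← theta → beta — gamma:chain[blocks]; phi:collider[open]; theta:fork[open] ⇒ blocked
  6. zeta → phi ← theta → beta — phi:collider[open]; theta:fork[open] ⇒ active
Because an active path exists, zeta and beta are not d-separated.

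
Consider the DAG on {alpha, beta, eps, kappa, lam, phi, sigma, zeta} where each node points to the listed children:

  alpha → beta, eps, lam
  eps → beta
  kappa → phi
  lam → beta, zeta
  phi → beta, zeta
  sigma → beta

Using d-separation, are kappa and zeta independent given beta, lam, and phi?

Enumerating the 4 paths from kappa to zeta and testing each for blocking by {beta, lam, phi}:
Path 1: kappa → phi → zeta
  phi is a chain here and phi is conditioned on, so the path is blocked at phi.
Path 2: kappa → phi → beta ← lam → zeta
  phi is a chain here and phi is conditioned on, so the path is blocked at phi.
Path 3: kappa → phi → beta ← alpha → lam → zeta
  phi is a chain here and phi is conditioned on, so the path is blocked at phi.
Path 4: kappa → phi → beta ← eps ← alpha → lam → zeta
  phi is a chain here and phi is conditioned on, so the path is blocked at phi.
All paths are blocked; kappa ⊥ zeta | {beta, lam, phi} holds.

Yes — kappa and zeta are d-separated given {beta, lam, phi}.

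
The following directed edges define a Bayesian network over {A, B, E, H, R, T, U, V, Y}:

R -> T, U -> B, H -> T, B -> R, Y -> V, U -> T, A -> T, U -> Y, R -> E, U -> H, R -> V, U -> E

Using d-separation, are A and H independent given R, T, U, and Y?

Enumerating the 5 paths from A to H and testing each for blocking by {R, T, U, Y}:
  1. A → T ← U → H — T:collider[open]; U:fork[blocks] ⇒ blocked
  2. A → T ← H — T:collider[open] ⇒ active
  3. A → T ← R ← B ← U → H — T:collider[open]; R:chain[blocks]; B:chain[open]; U:fork[blocks] ⇒ blocked
  4. A → T ← R → E ← U → H — T:collider[open]; R:fork[blocks]; E:collider[blocks]; U:fork[blocks] ⇒ blocked
  5. A → T ← R → V ← Y ← U → H — T:collider[open]; R:fork[blocks]; V:collider[blocks]; Y:chain[blocks]; U:fork[blocks] ⇒ blocked
Because an active path exists, A and H are not d-separated.

No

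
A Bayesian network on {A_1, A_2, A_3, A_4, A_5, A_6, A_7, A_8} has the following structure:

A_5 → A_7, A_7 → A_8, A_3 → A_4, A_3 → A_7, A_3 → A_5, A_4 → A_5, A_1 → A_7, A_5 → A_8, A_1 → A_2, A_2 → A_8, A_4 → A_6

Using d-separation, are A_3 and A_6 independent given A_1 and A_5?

Enumerating the 5 paths from A_3 to A_6 and testing each for blocking by {A_1, A_5}:
  1. A_3 → A_7 ← A_5 ← A_4 → A_6 — A_7:collider[blocks]; A_5:chain[blocks]; A_4:fork[open] ⇒ blocked
  2. A_3 → A_7 → A_8 ← A_5 ← A_4 → A_6 — A_7:chain[open]; A_8:collider[blocks]; A_5:chain[blocks]; A_4:fork[open] ⇒ blocked
  3. A_3 → A_7 ← A_1 → A_2 → A_8 ← A_5 ← A_4 → A_6 — A_7:collider[blocks]; A_1:fork[blocks]; A_2:chain[open]; A_8:collider[blocks]; A_5:chain[blocks]; A_4:fork[open] ⇒ blocked
  4. A_3 → A_5 ← A_4 → A_6 — A_5:collider[open]; A_4:fork[open] ⇒ active
  5. A_3 → A_4 → A_6 — A_4:chain[open] ⇒ active
Because an active path exists, A_3 and A_6 are not d-separated.

No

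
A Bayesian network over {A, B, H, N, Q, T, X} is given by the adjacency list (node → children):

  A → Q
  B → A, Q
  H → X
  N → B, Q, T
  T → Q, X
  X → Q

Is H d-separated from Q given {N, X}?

5 paths connect H and Q; each must be blocked for d-separation to hold:
  1. H → X ← T → Q — X:collider[open]; T:fork[open] ⇒ active
  2. H → X ← T ← N → B → Q — X:collider[open]; T:chain[open]; N:fork[blocks]; B:chain[open] ⇒ blocked
  3. H → X ← T ← N → B → A → Q — X:collider[open]; T:chain[open]; N:fork[blocks]; B:chain[open]; A:chain[open] ⇒ blocked
  4. H → X ← T ← N → Q — X:collider[open]; T:chain[open]; N:fork[blocks] ⇒ blocked
  5. H → X → Q — X:chain[blocks] ⇒ blocked
At least one path is unblocked, so d-separation fails.

No — H and Q are not d-separated given {N, X}.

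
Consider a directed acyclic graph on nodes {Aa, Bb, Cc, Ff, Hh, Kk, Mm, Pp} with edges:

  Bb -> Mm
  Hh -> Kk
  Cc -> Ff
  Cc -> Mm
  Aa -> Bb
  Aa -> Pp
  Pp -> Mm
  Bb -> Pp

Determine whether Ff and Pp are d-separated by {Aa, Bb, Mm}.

No

3 paths connect Ff and Pp; each must be blocked for d-separation to hold:
  1. Ff ← Cc → Mm ← Pp — Cc:fork[open]; Mm:collider[open] ⇒ active
  2. Ff ← Cc → Mm ← Bb → Pp — Cc:fork[open]; Mm:collider[open]; Bb:fork[blocks] ⇒ blocked
  3. Ff ← Cc → Mm ← Bb ← Aa → Pp — Cc:fork[open]; Mm:collider[open]; Bb:chain[blocks]; Aa:fork[blocks] ⇒ blocked
Since the path Ff ← Cc → Mm ← Pp is active, Ff and Pp are not d-separated given {Aa, Bb, Mm}.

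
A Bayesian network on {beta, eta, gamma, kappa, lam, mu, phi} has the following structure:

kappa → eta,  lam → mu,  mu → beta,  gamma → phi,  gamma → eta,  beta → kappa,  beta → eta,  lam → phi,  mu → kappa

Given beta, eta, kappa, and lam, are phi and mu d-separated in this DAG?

Yes

Enumerating the 5 paths from phi to mu and testing each for blocking by {beta, eta, kappa, lam}:
  1. phi ← gamma → eta ← beta ← mu — gamma:fork[open]; eta:collider[open]; beta:chain[blocks] ⇒ blocked
  2. phi ← gamma → eta ← beta → kappa ← mu — gamma:fork[open]; eta:collider[open]; beta:fork[blocks]; kappa:collider[open] ⇒ blocked
  3. phi ← gamma → eta ← kappa ← mu — gamma:fork[open]; eta:collider[open]; kappa:chain[blocks] ⇒ blocked
  4. phi ← gamma → eta ← kappa ← beta ← mu — gamma:fork[open]; eta:collider[open]; kappa:chain[blocks]; beta:chain[blocks] ⇒ blocked
  5. phi ← lam → mu — lam:fork[blocks] ⇒ blocked
All paths are blocked; phi ⊥ mu | {beta, eta, kappa, lam} holds.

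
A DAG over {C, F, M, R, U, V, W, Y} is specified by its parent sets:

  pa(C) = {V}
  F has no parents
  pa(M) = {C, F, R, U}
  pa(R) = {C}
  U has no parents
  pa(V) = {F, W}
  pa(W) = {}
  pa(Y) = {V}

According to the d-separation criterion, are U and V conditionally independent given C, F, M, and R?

3 paths connect U and V; each must be blocked for d-separation to hold:
Path 1: U → M ← C ← V
  C is a chain here and C is conditioned on, so the path is blocked at C.
Path 2: U → M ← R ← C ← V
  R is a chain here and R is conditioned on, so the path is blocked at R.
Path 3: U → M ← F → V
  F is a fork here and F is conditioned on, so the path is blocked at F.
All paths are blocked; U ⊥ V | {C, F, M, R} holds.

Yes — U and V are d-separated given {C, F, M, R}.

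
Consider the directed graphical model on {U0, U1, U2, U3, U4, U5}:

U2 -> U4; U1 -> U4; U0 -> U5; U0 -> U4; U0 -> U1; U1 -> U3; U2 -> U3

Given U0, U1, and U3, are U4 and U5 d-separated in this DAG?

Enumerating the 3 paths from U4 to U5 and testing each for blocking by {U0, U1, U3}:
Path 1: U4 ← U1 ← U0 → U5
  U1 is a chain here and U1 is conditioned on, so the path is blocked at U1.
Path 2: U4 ← U0 → U5
  U0 is a fork here and U0 is conditioned on, so the path is blocked at U0.
Path 3: U4 ← U2 → U3 ← U1 ← U0 → U5
  U1 is a chain here and U1 is conditioned on, so the path is blocked at U1.
Since every path is blocked, d-separation holds.

Yes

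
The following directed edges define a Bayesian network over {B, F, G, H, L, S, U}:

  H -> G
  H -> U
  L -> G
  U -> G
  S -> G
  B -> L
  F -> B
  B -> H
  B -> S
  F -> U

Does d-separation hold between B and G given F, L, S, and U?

Enumerating the 6 paths from B to G and testing each for blocking by {F, L, S, U}:
  1. B → S → G — S:chain[blocks] ⇒ blocked
  2. B ← F → U ← H → G — F:fork[blocks]; U:collider[open]; H:fork[open] ⇒ blocked
  3. B ← F → U → G — F:fork[blocks]; U:chain[blocks] ⇒ blocked
  4. B → H → G — H:chain[open] ⇒ active
  5. B → H → U → G — H:chain[open]; U:chain[blocks] ⇒ blocked
  6. B → L → G — L:chain[blocks] ⇒ blocked
Because an active path exists, B and G are not d-separated.

No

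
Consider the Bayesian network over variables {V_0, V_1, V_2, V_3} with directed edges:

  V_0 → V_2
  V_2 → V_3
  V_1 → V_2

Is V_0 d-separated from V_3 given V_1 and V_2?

The only undirected path from V_0 to V_3 is:
Path 1: V_0 → V_2 → V_3
  V_2 is a chain here and V_2 is conditioned on, so the path is blocked at V_2.
Every path is blocked, so V_0 and V_3 are d-separated given {V_1, V_2}.

Yes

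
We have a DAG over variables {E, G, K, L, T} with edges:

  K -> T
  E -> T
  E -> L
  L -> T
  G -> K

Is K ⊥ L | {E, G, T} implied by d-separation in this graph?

No — K and L are not d-separated given {E, G, T}.

We examine all 2 paths between K and L:
Path 1: K → T ← E → L
  E is a fork here and E is conditioned on, so the path is blocked at E.
Path 2: K → T ← L
  T is a collider and T is conditioned on, which opens it — no node blocks this path, so it is active.
At least one path is unblocked, so d-separation fails.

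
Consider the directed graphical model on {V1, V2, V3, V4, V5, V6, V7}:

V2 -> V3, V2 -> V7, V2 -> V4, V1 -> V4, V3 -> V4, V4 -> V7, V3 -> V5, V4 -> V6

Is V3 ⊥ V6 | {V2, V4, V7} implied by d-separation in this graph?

Yes

We examine all 3 paths between V3 and V6:
Path 1: V3 → V4 → V6
  V4 is a chain here and V4 is conditioned on, so the path is blocked at V4.
Path 2: V3 ← V2 → V7 ← V4 → V6
  V2 is a fork here and V2 is conditioned on, so the path is blocked at V2.
Path 3: V3 ← V2 → V4 → V6
  V2 is a fork here and V2 is conditioned on, so the path is blocked at V2.
Since every path is blocked, d-separation holds.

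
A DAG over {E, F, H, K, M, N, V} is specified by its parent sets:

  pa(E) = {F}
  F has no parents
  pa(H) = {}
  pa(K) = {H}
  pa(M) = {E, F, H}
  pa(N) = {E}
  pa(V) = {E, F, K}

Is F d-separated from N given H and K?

There are 5 undirected paths between F and N; checking each against the conditioning set {H, K}:
Path 1: F → M ← H → K → V ← E → N
  M is a collider here and neither M nor any of its descendants is conditioned on, so the collider stays closed — the path is blocked at M.
Path 2: F → M ← E → N
  M is a collider here and neither M nor any of its descendants is conditioned on, so the collider stays closed — the path is blocked at M.
Path 3: F → V ← K ← H → M ← E → N
  V is a collider here and neither V nor any of its descendants is conditioned on, so the collider stays closed — the path is blocked at V.
Path 4: F → V ← E → N
  V is a collider here and neither V nor any of its descendants is conditioned on, so the collider stays closed — the path is blocked at V.
Path 5: F → E → N
  E is a chain and E is not conditioned on — no node blocks this path, so it is active.
At least one path is unblocked, so d-separation fails.

No — F and N are not d-separated given {H, K}.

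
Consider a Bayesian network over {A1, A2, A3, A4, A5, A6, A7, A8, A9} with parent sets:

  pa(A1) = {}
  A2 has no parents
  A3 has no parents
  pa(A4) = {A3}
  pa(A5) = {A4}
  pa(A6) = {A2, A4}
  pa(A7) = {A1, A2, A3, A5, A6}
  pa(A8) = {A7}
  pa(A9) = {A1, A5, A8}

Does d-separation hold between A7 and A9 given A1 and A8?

No

There are 6 undirected paths between A7 and A9; checking each against the conditioning set {A1, A8}:
Path 1: A7 ← A5 → A9
  A5 is a fork and A5 is not conditioned on — no node blocks this path, so it is active.
Path 2: A7 ← A6 ← A4 → A5 → A9
  A6 is a chain and A6 is not conditioned on; A4 is a fork and A4 is not conditioned on; A5 is a chain and A5 is not conditioned on — no node blocks this path, so it is active.
Path 3: A7 ← A3 → A4 → A5 → A9
  A3 is a fork and A3 is not conditioned on; A4 is a chain and A4 is not conditioned on; A5 is a chain and A5 is not conditioned on — no node blocks this path, so it is active.
Path 4: A7 ← A2 → A6 ← A4 → A5 → A9
  A2 is a fork and A2 is not conditioned on; A6 is a collider and its descendant A8 is conditioned on, which opens it; A4 is a fork and A4 is not conditioned on; A5 is a chain and A5 is not conditioned on — no node blocks this path, so it is active.
Path 5: A7 ← A1 → A9
  A1 is a fork here and A1 is conditioned on, so the path is blocked at A1.
Path 6: A7 → A8 → A9
  A8 is a chain here and A8 is conditioned on, so the path is blocked at A8.
Since the path A7 ← A5 → A9 is active, A7 and A9 are not d-separated given {A1, A8}.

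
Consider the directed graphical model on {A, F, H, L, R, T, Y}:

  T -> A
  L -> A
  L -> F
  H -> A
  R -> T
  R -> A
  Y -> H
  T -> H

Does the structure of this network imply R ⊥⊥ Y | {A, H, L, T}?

Yes

Enumerating the 4 paths from R to Y and testing each for blocking by {A, H, L, T}:
  1. R → T → H ← Y — T:chain[blocks]; H:collider[open] ⇒ blocked
  2. R → T → A ← H ← Y — T:chain[blocks]; A:collider[open]; H:chain[blocks] ⇒ blocked
  3. R → A ← H ← Y — A:collider[open]; H:chain[blocks] ⇒ blocked
  4. R → A ← T → H ← Y — A:collider[open]; T:fork[blocks]; H:collider[open] ⇒ blocked
Since every path is blocked, d-separation holds.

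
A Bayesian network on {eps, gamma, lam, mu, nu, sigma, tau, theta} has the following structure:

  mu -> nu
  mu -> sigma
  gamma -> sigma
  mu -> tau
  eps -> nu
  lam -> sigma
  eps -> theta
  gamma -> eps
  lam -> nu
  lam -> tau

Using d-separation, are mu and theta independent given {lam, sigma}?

6 paths connect mu and theta; each must be blocked for d-separation to hold:
Path 1: mu → nu ← eps → theta
  nu is a collider here and neither nu nor any of its descendants is conditioned on, so the collider stays closed — the path is blocked at nu.
Path 2: mu → nu ← lam → sigma ← gamma → eps → theta
  nu is a collider here and neither nu nor any of its descendants is conditioned on, so the collider stays closed — the path is blocked at nu.
Path 3: mu → sigma ← lam → nu ← eps → theta
  lam is a fork here and lam is conditioned on, so the path is blocked at lam.
Path 4: mu → sigma ← gamma → eps → theta
  sigma is a collider and sigma is conditioned on, which opens it; gamma is a fork and gamma is not conditioned on; eps is a chain and eps is not conditioned on — no node blocks this path, so it is active.
Path 5: mu → tau ← lam → nu ← eps → theta
  tau is a collider here and neither tau nor any of its descendants is conditioned on, so the collider stays closed — the path is blocked at tau.
Path 6: mu → tau ← lam → sigma ← gamma → eps → theta
  tau is a collider here and neither tau nor any of its descendants is conditioned on, so the collider stays closed — the path is blocked at tau.
At least one path is unblocked, so d-separation fails.

No — mu and theta are not d-separated given {lam, sigma}.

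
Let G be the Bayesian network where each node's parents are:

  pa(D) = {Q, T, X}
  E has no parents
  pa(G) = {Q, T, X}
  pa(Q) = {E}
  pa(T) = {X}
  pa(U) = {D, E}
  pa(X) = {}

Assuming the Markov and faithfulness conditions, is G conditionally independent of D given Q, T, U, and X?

Yes

6 paths connect G and D; each must be blocked for d-separation to hold:
Path 1: G ← Q ← E → U ← D
  Q is a chain here and Q is conditioned on, so the path is blocked at Q.
Path 2: G ← Q → D
  Q is a fork here and Q is conditioned on, so the path is blocked at Q.
Path 3: G ← X → D
  X is a fork here and X is conditioned on, so the path is blocked at X.
Path 4: G ← X → T → D
  X is a fork here and X is conditioned on, so the path is blocked at X.
Path 5: G ← T ← X → D
  T is a chain here and T is conditioned on, so the path is blocked at T.
Path 6: G ← T → D
  T is a fork here and T is conditioned on, so the path is blocked at T.
All paths are blocked; G ⊥ D | {Q, T, U, X} holds.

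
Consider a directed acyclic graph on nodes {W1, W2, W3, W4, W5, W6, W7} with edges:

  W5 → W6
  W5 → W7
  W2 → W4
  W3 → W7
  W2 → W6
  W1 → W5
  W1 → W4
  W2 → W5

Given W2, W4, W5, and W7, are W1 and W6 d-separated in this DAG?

There are 4 undirected paths between W1 and W6; checking each against the conditioning set {W2, W4, W5, W7}:
Path 1: W1 → W5 ← W2 → W6
  W2 is a fork here and W2 is conditioned on, so the path is blocked at W2.
Path 2: W1 → W5 → W6
  W5 is a chain here and W5 is conditioned on, so the path is blocked at W5.
Path 3: W1 → W4 ← W2 → W5 → W6
  W2 is a fork here and W2 is conditioned on, so the path is blocked at W2.
Path 4: W1 → W4 ← W2 → W6
  W2 is a fork here and W2 is conditioned on, so the path is blocked at W2.
Since every path is blocked, d-separation holds.

Yes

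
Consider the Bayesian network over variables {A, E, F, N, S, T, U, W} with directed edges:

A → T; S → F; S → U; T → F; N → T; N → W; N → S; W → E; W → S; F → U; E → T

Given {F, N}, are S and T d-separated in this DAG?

6 paths connect S and T; each must be blocked for d-separation to hold:
Path 1: S ← W ← N → T
  N is a fork here and N is conditioned on, so the path is blocked at N.
Path 2: S ← W → E → T
  W is a fork and W is not conditioned on; E is a chain and E is not conditioned on — no node blocks this path, so it is active.
Path 3: S ← N → W → E → T
  N is a fork here and N is conditioned on, so the path is blocked at N.
Path 4: S ← N → T
  N is a fork here and N is conditioned on, so the path is blocked at N.
Path 5: S → F ← T
  F is a collider and F is conditioned on, which opens it — no node blocks this path, so it is active.
Path 6: S → U ← F ← T
  U is a collider here and neither U nor any of its descendants is conditioned on, so the collider stays closed — the path is blocked at U.
At least one path is unblocked, so d-separation fails.

No — S and T are not d-separated given {F, N}.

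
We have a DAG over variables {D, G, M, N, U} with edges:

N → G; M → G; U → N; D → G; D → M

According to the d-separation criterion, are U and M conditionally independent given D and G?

No

2 paths connect U and M; each must be blocked for d-separation to hold:
Path 1: U → N → G ← D → M
  D is a fork here and D is conditioned on, so the path is blocked at D.
Path 2: U → N → G ← M
  N is a chain and N is not conditioned on; G is a collider and G is conditioned on, which opens it — no node blocks this path, so it is active.
Since the path U → N → G ← M is active, U and M are not d-separated given {D, G}.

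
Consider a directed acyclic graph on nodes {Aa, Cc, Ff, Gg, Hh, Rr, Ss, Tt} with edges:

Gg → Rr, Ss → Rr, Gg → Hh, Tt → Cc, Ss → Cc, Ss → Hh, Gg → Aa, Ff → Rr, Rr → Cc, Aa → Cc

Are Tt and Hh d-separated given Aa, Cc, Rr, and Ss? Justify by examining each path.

Yes

Enumerating the 6 paths from Tt to Hh and testing each for blocking by {Aa, Cc, Rr, Ss}:
Path 1: Tt → Cc ← Rr ← Gg → Hh
  Rr is a chain here and Rr is conditioned on, so the path is blocked at Rr.
Path 2: Tt → Cc ← Rr ← Ss → Hh
  Rr is a chain here and Rr is conditioned on, so the path is blocked at Rr.
Path 3: Tt → Cc ← Aa ← Gg → Rr ← Ss → Hh
  Aa is a chain here and Aa is conditioned on, so the path is blocked at Aa.
Path 4: Tt → Cc ← Aa ← Gg → Hh
  Aa is a chain here and Aa is conditioned on, so the path is blocked at Aa.
Path 5: Tt → Cc ← Ss → Rr ← Gg → Hh
  Ss is a fork here and Ss is conditioned on, so the path is blocked at Ss.
Path 6: Tt → Cc ← Ss → Hh
  Ss is a fork here and Ss is conditioned on, so the path is blocked at Ss.
Every path is blocked, so Tt and Hh are d-separated given {Aa, Cc, Rr, Ss}.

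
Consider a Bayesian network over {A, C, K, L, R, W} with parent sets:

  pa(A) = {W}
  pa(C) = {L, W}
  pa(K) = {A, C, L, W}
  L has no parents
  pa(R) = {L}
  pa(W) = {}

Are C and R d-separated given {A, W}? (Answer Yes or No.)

Enumerating the 4 paths from C to R and testing each for blocking by {A, W}:
Path 1: C → K ← L → R
  K is a collider here and neither K nor any of its descendants is conditioned on, so the collider stays closed — the path is blocked at K.
Path 2: C ← L → R
  L is a fork and L is not conditioned on — no node blocks this path, so it is active.
Path 3: C ← W → K ← L → R
  W is a fork here and W is conditioned on, so the path is blocked at W.
Path 4: C ← W → A → K ← L → R
  W is a fork here and W is conditioned on, so the path is blocked at W.
At least one path is unblocked, so d-separation fails.

No — C and R are not d-separated given {A, W}.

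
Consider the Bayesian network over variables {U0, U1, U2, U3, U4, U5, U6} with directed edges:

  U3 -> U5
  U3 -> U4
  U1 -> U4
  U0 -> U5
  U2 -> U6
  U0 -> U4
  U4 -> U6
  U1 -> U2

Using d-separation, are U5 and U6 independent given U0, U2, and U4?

Yes

We examine all 4 paths between U5 and U6:
Path 1: U5 ← U0 → U4 ← U1 → U2 → U6
  U0 is a fork here and U0 is conditioned on, so the path is blocked at U0.
Path 2: U5 ← U0 → U4 → U6
  U0 is a fork here and U0 is conditioned on, so the path is blocked at U0.
Path 3: U5 ← U3 → U4 ← U1 → U2 → U6
  U2 is a chain here and U2 is conditioned on, so the path is blocked at U2.
Path 4: U5 ← U3 → U4 → U6
  U4 is a chain here and U4 is conditioned on, so the path is blocked at U4.
Since every path is blocked, d-separation holds.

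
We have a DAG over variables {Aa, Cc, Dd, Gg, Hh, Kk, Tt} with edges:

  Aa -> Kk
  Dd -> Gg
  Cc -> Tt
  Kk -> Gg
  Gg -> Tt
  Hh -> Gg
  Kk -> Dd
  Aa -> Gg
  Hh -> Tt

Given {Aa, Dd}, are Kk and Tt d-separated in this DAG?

No

6 paths connect Kk and Tt; each must be blocked for d-separation to hold:
  1. Kk ← Aa → Gg ← Hh → Tt — Aa:fork[blocks]; Gg:collider[blocks]; Hh:fork[open] ⇒ blocked
  2. Kk ← Aa → Gg → Tt — Aa:fork[blocks]; Gg:chain[open] ⇒ blocked
  3. Kk → Dd → Gg ← Hh → Tt — Dd:chain[blocks]; Gg:collider[blocks]; Hh:fork[open] ⇒ blocked
  4. Kk → Dd → Gg → Tt — Dd:chain[blocks]; Gg:chain[open] ⇒ blocked
  5. Kk → Gg ← Hh → Tt — Gg:collider[blocks]; Hh:fork[open] ⇒ blocked
  6. Kk → Gg → Tt — Gg:chain[open] ⇒ active
Since the path Kk → Gg → Tt is active, Kk and Tt are not d-separated given {Aa, Dd}.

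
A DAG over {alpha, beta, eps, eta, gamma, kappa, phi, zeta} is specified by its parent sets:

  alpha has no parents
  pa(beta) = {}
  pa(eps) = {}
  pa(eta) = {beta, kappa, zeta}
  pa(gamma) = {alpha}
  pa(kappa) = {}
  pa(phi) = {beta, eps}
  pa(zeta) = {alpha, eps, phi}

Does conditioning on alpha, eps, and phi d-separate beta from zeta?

We examine all 3 paths between beta and zeta:
  1. beta → phi ← eps → zeta — phi:collider[open]; eps:fork[blocks] ⇒ blocked
  2. beta → phi → zeta — phi:chain[blocks] ⇒ blocked
  3. beta → eta ← zeta — eta:collider[blocks] ⇒ blocked
Since every path is blocked, d-separation holds.

Yes — beta and zeta are d-separated given {alpha, eps, phi}.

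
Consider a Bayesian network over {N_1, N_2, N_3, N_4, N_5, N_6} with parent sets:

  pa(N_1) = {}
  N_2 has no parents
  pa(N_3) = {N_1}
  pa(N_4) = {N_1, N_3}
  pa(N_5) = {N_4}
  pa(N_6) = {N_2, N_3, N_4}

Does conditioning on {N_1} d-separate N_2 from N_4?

Enumerating the 3 paths from N_2 to N_4 and testing each for blocking by {N_1}:
  1. N_2 → N_6 ← N_4 — N_6:collider[blocks] ⇒ blocked
  2. N_2 → N_6 ← N_3 → N_4 — N_6:collider[blocks]; N_3:fork[open] ⇒ blocked
  3. N_2 → N_6 ← N_3 ← N_1 → N_4 — N_6:collider[blocks]; N_3:chain[open]; N_1:fork[blocks] ⇒ blocked
Every path is blocked, so N_2 and N_4 are d-separated given {N_1}.

Yes — N_2 and N_4 are d-separated given {N_1}.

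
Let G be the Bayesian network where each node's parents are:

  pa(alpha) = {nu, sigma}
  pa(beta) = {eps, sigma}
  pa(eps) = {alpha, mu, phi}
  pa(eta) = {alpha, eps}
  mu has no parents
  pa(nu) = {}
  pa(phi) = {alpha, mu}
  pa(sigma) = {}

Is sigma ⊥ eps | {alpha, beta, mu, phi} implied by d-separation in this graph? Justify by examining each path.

Enumerating the 5 paths from sigma to eps and testing each for blocking by {alpha, beta, mu, phi}:
  1. sigma → beta ← eps — beta:collider[open] ⇒ active
  2. sigma → alpha → phi → eps — alpha:chain[blocks]; phi:chain[blocks] ⇒ blocked
  3. sigma → alpha → phi ← mu → eps — alpha:chain[blocks]; phi:collider[open]; mu:fork[blocks] ⇒ blocked
  4. sigma → alpha → eps — alpha:chain[blocks] ⇒ blocked
  5. sigma → alpha → eta ← eps — alpha:chain[blocks]; eta:collider[blocks] ⇒ blocked
At least one path is unblocked, so d-separation fails.

No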